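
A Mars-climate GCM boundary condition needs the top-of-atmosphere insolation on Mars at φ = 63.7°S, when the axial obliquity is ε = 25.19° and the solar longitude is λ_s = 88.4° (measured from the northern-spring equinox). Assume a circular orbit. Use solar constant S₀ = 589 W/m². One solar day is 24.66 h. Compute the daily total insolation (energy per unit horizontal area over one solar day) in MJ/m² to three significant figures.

0.0679 MJ/m²

Solar declination: sin δ = sin ε · sin λ_s = sin 25.19° × sin 88.4° = 0.42546, so δ = +25.179°.
cos H₀ = −tan(-63.7°) tan(+25.179°) = 0.9512, H₀ = 0.3136 rad.
Bracket: H₀ sin φ sin δ + cos φ cos δ sin H₀ = 0.3136×-0.89649×0.42546 + 0.44307×0.90498×0.30848 = -0.119614 + 0.123691 = 0.004077.
Q̄ = (S₀/π) × [bracket] = (589/π) × 0.004077 = 0.76437 W/m².
Daily total = Q̄ × 24.66 h × 3600 s/h = 0.76437 × 24.66 × 3600 / 10⁶ = 0.06786 MJ/m².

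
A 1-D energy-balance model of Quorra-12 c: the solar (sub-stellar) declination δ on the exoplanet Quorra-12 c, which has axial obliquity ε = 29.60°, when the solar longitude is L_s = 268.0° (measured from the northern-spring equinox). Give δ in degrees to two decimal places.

δ = -29.58°

sin δ = sin ε · sin L_s = sin 29.60° × sin 268.0° = -0.493641.
δ = arcsin(-0.493641) = -29.58°.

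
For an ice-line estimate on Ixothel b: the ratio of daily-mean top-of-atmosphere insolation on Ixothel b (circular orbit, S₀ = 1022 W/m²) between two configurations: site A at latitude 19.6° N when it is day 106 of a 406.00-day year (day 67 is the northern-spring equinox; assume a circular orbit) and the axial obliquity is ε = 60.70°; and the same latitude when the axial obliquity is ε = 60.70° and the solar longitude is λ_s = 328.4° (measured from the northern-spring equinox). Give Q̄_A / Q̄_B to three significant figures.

— Configuration A (φ=+19.6°):
Solar longitude: λ_s = 360° × (106 − 67)/406.00 = 34.581°.
sin δ = sin 60.70° × sin 34.581° = 0.49496, so δ = +29.667°.
cos H₀ = −tan(+19.6°) tan(+29.667°) = -0.2028, H₀ = 1.7751 rad.
Bracket: H₀ sin φ sin δ + cos φ cos δ sin H₀ = 1.7751×0.33545×0.49496 + 0.94206×0.86891×0.97921 = 0.294728 + 0.801547 = 1.096275.
Q̄ = (S₀/π) × [bracket] = (1022/π) × 1.096275 = 356.63 W/m².
— Configuration B (φ=+19.6°):
Solar declination: sin δ = sin ε · sin λ_s = sin 60.70° × sin 328.4° = -0.45695, so δ = -27.191°.
cos H₀ = −tan(+19.6°) tan(-27.191°) = 0.1829, H₀ = 1.3868 rad.
Bracket: H₀ sin φ sin δ + cos φ cos δ sin H₀ = 1.3868×0.33545×-0.45695 + 0.94206×0.88949×0.98313 = -0.212574 + 0.823817 = 0.611243.
Q̄ = (S₀/π) × [bracket] = (1022/π) × 0.611243 = 198.85 W/m².
Ratio Q̄_A / Q̄_B = 356.63 / 198.85 = 1.793.

Q̄_A / Q̄_B ≈ 1.79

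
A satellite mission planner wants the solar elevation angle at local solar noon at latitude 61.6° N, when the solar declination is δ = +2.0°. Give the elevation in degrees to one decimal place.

At local noon the hour angle is zero, so the zenith angle equals |φ − δ| = |+61.6° − (+2.000°)| = 59.600°.
Elevation = 90° − 59.600° = 30.4°.

30.4°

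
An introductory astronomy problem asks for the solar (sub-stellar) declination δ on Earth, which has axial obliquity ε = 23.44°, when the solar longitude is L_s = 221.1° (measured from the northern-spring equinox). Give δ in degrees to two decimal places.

δ = -15.16°

sin δ = sin ε · sin L_s = sin 23.44° × sin 221.1° = -0.261496.
δ = arcsin(-0.261496) = -15.16°.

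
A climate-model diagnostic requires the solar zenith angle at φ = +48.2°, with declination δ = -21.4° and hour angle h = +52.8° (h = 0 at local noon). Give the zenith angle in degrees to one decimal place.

θ_z = 84.1°

cos θ_z = sin φ sin δ + cos φ cos δ cos h = -0.272007 + 0.375201 = 0.103194.
θ_z = arccos(0.103194) = 84.1°.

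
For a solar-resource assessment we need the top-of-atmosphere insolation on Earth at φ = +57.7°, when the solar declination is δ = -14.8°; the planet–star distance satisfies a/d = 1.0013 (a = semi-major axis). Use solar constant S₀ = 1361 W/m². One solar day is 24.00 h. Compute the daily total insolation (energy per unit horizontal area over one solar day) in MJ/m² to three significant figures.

cos H₀ = −tan(+57.7°) tan(-14.800°) = 0.4179, H₀ = 1.1396 rad.
Bracket: H₀ sin φ sin δ + cos φ cos δ sin H₀ = 1.1396×0.84526×-0.25545 + 0.53435×0.96682×0.90847 = -0.246064 + 0.469334 = 0.223270.
Inverse-square distance factor (a/d)² = 1.0013² = 1.002602.
Q̄ = (S₀/π) × 1.002602 × [bracket] = (1361/π) × 1.002602 × 0.223270 = 96.977 W/m².
Daily total = Q̄ × 24.00 h × 3600 s/h = 96.977 × 24.00 × 3600 / 10⁶ = 8.379 MJ/m².

8.38 MJ/m²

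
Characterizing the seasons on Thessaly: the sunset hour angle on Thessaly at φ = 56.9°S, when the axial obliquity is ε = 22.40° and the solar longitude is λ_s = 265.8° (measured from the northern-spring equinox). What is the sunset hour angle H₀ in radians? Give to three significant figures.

H₀ = 2.25 rad

Solar declination: sin δ = sin ε · sin λ_s = sin 22.40° × sin 265.8° = -0.38005, so δ = -22.337°.
cos H₀ = −tan φ · tan δ = −tan(-56.9°) × tan(-22.337°) = -0.6303, so H₀ = 2.2527 rad = 129.07°.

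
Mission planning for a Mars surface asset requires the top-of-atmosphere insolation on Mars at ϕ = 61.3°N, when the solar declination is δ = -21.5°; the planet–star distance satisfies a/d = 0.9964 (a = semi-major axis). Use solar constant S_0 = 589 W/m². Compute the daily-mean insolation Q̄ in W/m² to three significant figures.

cos h₀ = −tan(+61.3°) tan(-21.500°) = 0.7195, h₀ = 0.7677 rad.
Bracket: h₀ sin ϕ sin δ + cos ϕ cos δ sin h₀ = 0.7677×0.87715×-0.36650 + 0.48022×0.93042×0.69450 = -0.246797 + 0.310307 = 0.063510.
Inverse-square distance factor (a/d)² = 0.9964² = 0.992813.
Q̄ = (S_0/π) × 0.992813 × [bracket] = (589/π) × 0.992813 × 0.063510 = 11.82 W/m².

Q̄ ≈ 11.8 W/m²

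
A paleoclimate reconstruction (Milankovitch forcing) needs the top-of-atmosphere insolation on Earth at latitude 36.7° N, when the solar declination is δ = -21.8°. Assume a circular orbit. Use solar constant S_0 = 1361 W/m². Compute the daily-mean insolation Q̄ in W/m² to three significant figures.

cos h₀ = −tan(+36.7°) tan(-21.800°) = 0.2981, h₀ = 1.2681 rad.
Bracket: h₀ sin ϕ sin δ + cos ϕ cos δ sin h₀ = 1.2681×0.59763×-0.37137 + 0.80178×0.92849×0.95453 = -0.281444 + 0.710595 = 0.429151.
Q̄ = (S_0/π) × [bracket] = (1361/π) × 0.429151 = 185.9 W/m².

Q̄ ≈ 186 W/m²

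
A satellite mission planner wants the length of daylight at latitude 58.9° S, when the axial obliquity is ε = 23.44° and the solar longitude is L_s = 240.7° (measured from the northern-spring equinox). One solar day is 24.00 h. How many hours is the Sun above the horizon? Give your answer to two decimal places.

17.04 h

Solar declination: sin δ = sin ε · sin L_s = sin 23.44° × sin 240.7° = -0.34690, so δ = -20.298°.
cos h₀ = −tan ϕ · tan δ = −tan(-58.9°) × tan(-20.298°) = -0.6131, so h₀ = 2.2308 rad = 127.82°.
Daylight = 2h₀/(2π) × 24.00 h = (2.2308/π) × 24.00 = 17.04 h.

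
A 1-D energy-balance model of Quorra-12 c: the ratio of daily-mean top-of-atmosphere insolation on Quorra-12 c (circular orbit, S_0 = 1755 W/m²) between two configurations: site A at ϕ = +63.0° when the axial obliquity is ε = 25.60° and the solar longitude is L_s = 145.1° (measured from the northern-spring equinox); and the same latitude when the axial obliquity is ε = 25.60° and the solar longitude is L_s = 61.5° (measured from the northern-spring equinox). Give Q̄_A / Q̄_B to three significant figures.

Q̄_A / Q̄_B ≈ 0.768

— Configuration A (ϕ=+63.0°):
Solar declination: sin δ = sin ε · sin L_s = sin 25.60° × sin 145.1° = 0.24722, so δ = +14.313°.
cos h₀ = −tan(+63.0°) tan(+14.313°) = -0.5007, h₀ = 2.0952 rad.
Bracket: h₀ sin ϕ sin δ + cos ϕ cos δ sin h₀ = 2.0952×0.89101×0.24722 + 0.45399×0.96896×0.86560 = 0.461521 + 0.380776 = 0.842297.
Q̄ = (S_0/π) × [bracket] = (1755/π) × 0.842297 = 470.54 W/m².
— Configuration B (ϕ=+63.0°):
Solar declination: sin δ = sin ε · sin L_s = sin 25.60° × sin 61.5° = 0.37972, so δ = +22.317°.
cos h₀ = −tan(+63.0°) tan(+22.317°) = -0.8056, h₀ = 2.5075 rad.
Bracket: h₀ sin ϕ sin δ + cos ϕ cos δ sin h₀ = 2.5075×0.89101×0.37972 + 0.45399×0.92510×0.59247 = 0.848373 + 0.248829 = 1.097202.
Q̄ = (S_0/π) × [bracket] = (1755/π) × 1.097202 = 612.93 W/m².
Ratio Q̄_A / Q̄_B = 470.54 / 612.93 = 0.7677.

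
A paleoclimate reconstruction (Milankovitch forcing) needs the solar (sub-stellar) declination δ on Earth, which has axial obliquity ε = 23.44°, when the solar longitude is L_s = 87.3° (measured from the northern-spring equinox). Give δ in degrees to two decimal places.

δ = +23.41°

sin δ = sin ε · sin L_s = sin 23.44° × sin 87.3° = 0.397347.
δ = arcsin(0.397347) = +23.41°.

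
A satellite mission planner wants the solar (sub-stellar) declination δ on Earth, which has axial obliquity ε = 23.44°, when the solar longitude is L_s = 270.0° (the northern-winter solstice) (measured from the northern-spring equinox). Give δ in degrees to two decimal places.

δ = -23.44°

sin δ = sin ε · sin L_s = sin 23.44° × sin 270.0° = -0.397789.
δ = arcsin(-0.397789) = -23.44°.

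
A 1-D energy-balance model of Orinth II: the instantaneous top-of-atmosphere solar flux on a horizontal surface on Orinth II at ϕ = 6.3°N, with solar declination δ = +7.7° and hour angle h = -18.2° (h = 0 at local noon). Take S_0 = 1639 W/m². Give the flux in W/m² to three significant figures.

cos θ_z = sin ϕ sin δ + cos ϕ cos δ cos h = 0.014703 + 0.935721 = 0.950424.
Flux = S_0 · cos θ_z = 1639 × 0.950424 = 1558 W/m².

1.56e+03 W/m²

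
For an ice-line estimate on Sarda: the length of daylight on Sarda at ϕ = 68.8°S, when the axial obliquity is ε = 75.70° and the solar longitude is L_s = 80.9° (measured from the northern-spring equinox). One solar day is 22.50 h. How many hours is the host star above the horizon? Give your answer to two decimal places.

Solar declination: sin δ = sin ε · sin L_s = sin 75.70° × sin 80.9° = 0.95682, so δ = +73.101°.
cos h₀ = −tan ϕ · tan δ = 8.4863 ≥ 1, so the host star never rises (polar night) and h₀ = 0.
Daylight = 2h₀/(2π) × 22.50 h = (0.0000/π) × 22.50 = 0.00 h.

0.00 h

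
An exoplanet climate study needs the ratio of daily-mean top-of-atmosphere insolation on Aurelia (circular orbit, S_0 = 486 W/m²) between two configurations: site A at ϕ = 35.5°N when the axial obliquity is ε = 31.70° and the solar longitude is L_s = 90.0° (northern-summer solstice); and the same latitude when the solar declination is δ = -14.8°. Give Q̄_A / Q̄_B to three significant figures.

Q̄_A / Q̄_B ≈ 2.18

— Configuration A (ϕ=+35.5°):
Solar declination: sin δ = sin ε · sin L_s = sin 31.70° × sin 90.0° = 0.52547, so δ = +31.700°.
cos h₀ = −tan(+35.5°) tan(+31.700°) = -0.4405, h₀ = 2.0270 rad.
Bracket: h₀ sin ϕ sin δ + cos ϕ cos δ sin h₀ = 2.0270×0.58070×0.52547 + 0.81412×0.85081×0.89773 = 0.618520 + 0.621823 = 1.240343.
Q̄ = (S_0/π) × [bracket] = (486/π) × 1.240343 = 191.88 W/m².
— Configuration B (ϕ=+35.5°):
cos h₀ = −tan(+35.5°) tan(-14.800°) = 0.1885, h₀ = 1.3812 rad.
Bracket: h₀ sin ϕ sin δ + cos ϕ cos δ sin h₀ = 1.3812×0.58070×-0.25545 + 0.81412×0.96682×0.98208 = -0.204887 + 0.773003 = 0.568116.
Q̄ = (S_0/π) × [bracket] = (486/π) × 0.568116 = 87.887 W/m².
Ratio Q̄_A / Q̄_B = 191.88 / 87.887 = 2.183.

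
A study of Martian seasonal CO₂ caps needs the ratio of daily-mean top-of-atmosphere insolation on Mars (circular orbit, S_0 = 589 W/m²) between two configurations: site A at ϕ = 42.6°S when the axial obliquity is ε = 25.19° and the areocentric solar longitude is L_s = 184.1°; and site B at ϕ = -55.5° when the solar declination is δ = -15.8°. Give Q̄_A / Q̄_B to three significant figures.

— Configuration A (ϕ=-42.6°):
sin δ = sin 25.19° × sin 184.1° = -0.03043, so δ = -1.744°.
cos h₀ = −tan(-42.6°) tan(-1.744°) = -0.0280, h₀ = 1.5988 rad.
Bracket: h₀ sin ϕ sin δ + cos ϕ cos δ sin h₀ = 1.5988×-0.67688×-0.03043 + 0.73610×0.99954×0.99961 = 0.032931 + 0.735474 = 0.768405.
Q̄ = (S_0/π) × [bracket] = (589/π) × 0.768405 = 144.06 W/m².
— Configuration B (ϕ=-55.5°):
cos h₀ = −tan(-55.5°) tan(-15.800°) = -0.4117, h₀ = 1.9951 rad.
Bracket: h₀ sin ϕ sin δ + cos ϕ cos δ sin h₀ = 1.9951×-0.82413×-0.27228 + 0.56641×0.96222×0.91131 = 0.447689 + 0.496674 = 0.944363.
Q̄ = (S_0/π) × [bracket] = (589/π) × 0.944363 = 177.05 W/m².
Ratio Q̄_A / Q̄_B = 144.06 / 177.05 = 0.8137.

Q̄_A / Q̄_B ≈ 0.814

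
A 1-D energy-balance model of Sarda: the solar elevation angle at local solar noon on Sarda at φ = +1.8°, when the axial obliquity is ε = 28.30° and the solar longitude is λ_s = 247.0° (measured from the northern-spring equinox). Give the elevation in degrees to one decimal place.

Solar declination: sin δ = sin ε · sin λ_s = sin 28.30° × sin 247.0° = -0.43640, so δ = -25.874°.
At local noon the hour angle is zero, so the zenith angle equals |φ − δ| = |+1.8° − (-25.874°)| = 27.674°.
Elevation = 90° − 27.674° = 62.3°.

62.3°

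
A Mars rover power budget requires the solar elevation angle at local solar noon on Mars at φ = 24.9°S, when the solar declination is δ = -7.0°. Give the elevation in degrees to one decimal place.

At local noon the hour angle is zero, so the zenith angle equals |φ − δ| = |-24.9° − (-7.000°)| = 17.900°.
Elevation = 90° − 17.900° = 72.1°.

72.1°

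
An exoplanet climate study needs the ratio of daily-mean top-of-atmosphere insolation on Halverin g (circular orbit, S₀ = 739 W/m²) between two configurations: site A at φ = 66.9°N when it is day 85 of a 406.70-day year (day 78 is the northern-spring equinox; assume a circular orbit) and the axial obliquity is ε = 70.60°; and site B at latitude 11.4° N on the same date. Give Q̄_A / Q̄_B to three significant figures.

— Configuration A (φ=+66.9°):
Solar longitude: λ_s = 360° × (85 − 78)/406.70 = 6.196°.
sin δ = sin 70.60° × sin 6.196° = 0.10181, so δ = +5.843°.
cos H₀ = −tan(+66.9°) tan(+5.843°) = -0.2399, H₀ = 1.8131 rad.
Bracket: H₀ sin φ sin δ + cos φ cos δ sin H₀ = 1.8131×0.91982×0.10181 + 0.39234×0.99480×0.97079 = 0.169791 + 0.378899 = 0.548690.
Q̄ = (S₀/π) × [bracket] = (739/π) × 0.548690 = 129.07 W/m².
— Configuration B (φ=+11.4°):
cos H₀ = −tan(+11.4°) tan(+5.843°) = -0.0206, H₀ = 1.5914 rad.
Bracket: H₀ sin φ sin δ + cos φ cos δ sin H₀ = 1.5914×0.19766×0.10181 + 0.98027×0.99480×0.99979 = 0.032025 + 0.974968 = 1.006993.
Q̄ = (S₀/π) × [bracket] = (739/π) × 1.006993 = 236.88 W/m².
Ratio Q̄_A / Q̄_B = 129.07 / 236.88 = 0.5449.

Q̄_A / Q̄_B ≈ 0.545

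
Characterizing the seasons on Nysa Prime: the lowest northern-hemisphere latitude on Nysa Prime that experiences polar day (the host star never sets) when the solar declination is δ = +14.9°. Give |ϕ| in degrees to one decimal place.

|ϕ| = 75.1°

Polar day requires cos h₀ = −tan ϕ tan δ ≤ −1, i.e. tan ϕ tan δ ≥ 1.
The boundary is |tan ϕ| · |tan δ| = 1, so |ϕ| = 90° − |δ| = 90° − 14.9° = 75.1° in the northern hemisphere.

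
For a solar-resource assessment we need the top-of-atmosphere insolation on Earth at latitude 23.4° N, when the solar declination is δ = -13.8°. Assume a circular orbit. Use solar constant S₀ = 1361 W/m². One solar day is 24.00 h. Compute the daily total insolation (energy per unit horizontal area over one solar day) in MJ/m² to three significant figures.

28.0 MJ/m²

cos H₀ = −tan(+23.4°) tan(-13.800°) = 0.1063, H₀ = 1.4643 rad.
Bracket: H₀ sin φ sin δ + cos φ cos δ sin H₀ = 1.4643×0.39715×-0.23853 + 0.91775×0.97113×0.99434 = -0.138716 + 0.886210 = 0.747494.
Q̄ = (S₀/π) × [bracket] = (1361/π) × 0.747494 = 323.83 W/m².
Daily total = Q̄ × 24.00 h × 3600 s/h = 323.83 × 24.00 × 3600 / 10⁶ = 27.98 MJ/m².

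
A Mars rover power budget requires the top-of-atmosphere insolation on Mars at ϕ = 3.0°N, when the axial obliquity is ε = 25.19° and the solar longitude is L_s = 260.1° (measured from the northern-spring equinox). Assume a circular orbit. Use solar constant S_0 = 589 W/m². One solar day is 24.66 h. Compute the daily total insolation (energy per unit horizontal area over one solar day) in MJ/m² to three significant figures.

Solar declination: sin δ = sin ε · sin L_s = sin 25.19° × sin 260.1° = -0.41928, so δ = -24.789°.
cos h₀ = −tan(+3.0°) tan(-24.789°) = 0.0242, h₀ = 1.5466 rad.
Bracket: h₀ sin ϕ sin δ + cos ϕ cos δ sin h₀ = 1.5466×0.05234×-0.41928 + 0.99863×0.90786×0.99971 = -0.033940 + 0.906353 = 0.872413.
Q̄ = (S_0/π) × [bracket] = (589/π) × 0.872413 = 163.56 W/m².
Daily total = Q̄ × 24.66 h × 3600 s/h = 163.56 × 24.66 × 3600 / 10⁶ = 14.52 MJ/m².

14.5 MJ/m²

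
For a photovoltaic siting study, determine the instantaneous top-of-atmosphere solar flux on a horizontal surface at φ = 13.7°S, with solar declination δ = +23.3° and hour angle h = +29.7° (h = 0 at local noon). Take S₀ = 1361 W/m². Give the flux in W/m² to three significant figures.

cos θ_z = sin φ sin δ + cos φ cos δ cos h = -0.093680 + 0.775094 = 0.681414.
Flux = S₀ · cos θ_z = 1361 × 0.681414 = 927.4 W/m².

927 W/m²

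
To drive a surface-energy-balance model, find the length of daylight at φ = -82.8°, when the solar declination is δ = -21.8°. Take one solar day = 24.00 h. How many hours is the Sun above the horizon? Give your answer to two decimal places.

Sunrise equation: cos H₀ = −tan φ · tan δ = -3.1661 ≤ −1, so the Sun never sets (polar day) and H₀ = π.
Daylight = 2H₀/(2π) × 24.00 h = (3.1416/π) × 24.00 = 24.00 h.

24.00 h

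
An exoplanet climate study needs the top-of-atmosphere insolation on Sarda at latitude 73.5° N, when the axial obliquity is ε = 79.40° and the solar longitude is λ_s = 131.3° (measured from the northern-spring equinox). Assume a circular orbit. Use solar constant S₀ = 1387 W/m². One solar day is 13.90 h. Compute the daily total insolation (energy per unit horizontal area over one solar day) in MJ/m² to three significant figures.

Solar declination: sin δ = sin ε · sin λ_s = sin 79.40° × sin 131.3° = 0.73844, so δ = +47.599°.
cos H₀ = −tan(+73.5°) tan(+47.599°) = -3.6970 ≤ −1 ⇒ polar day, H₀ = π.
Bracket: H₀ sin φ sin δ + cos φ cos δ sin H₀ = 3.1416×0.95882×0.73844 + 0.28402×0.67431×0.00000 = 2.224350 + 0.000000 = 2.224350.
Q̄ = (S₀/π) × [bracket] = (1387/π) × 2.224350 = 982.04 W/m².
Daily total = Q̄ × 13.90 h × 3600 s/h = 982.04 × 13.90 × 3600 / 10⁶ = 49.14 MJ/m².

49.1 MJ/m²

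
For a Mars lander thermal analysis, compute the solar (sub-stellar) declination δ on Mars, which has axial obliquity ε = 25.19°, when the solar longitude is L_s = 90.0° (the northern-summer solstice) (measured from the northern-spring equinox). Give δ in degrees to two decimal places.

sin δ = sin ε · sin L_s = sin 25.19° × sin 90.0° = 0.425621.
δ = arcsin(0.425621) = +25.19°.

δ = +25.19°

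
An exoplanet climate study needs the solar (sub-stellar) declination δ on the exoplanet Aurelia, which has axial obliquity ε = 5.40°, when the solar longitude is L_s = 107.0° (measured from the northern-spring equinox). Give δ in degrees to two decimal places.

δ = +5.16°

sin δ = sin ε · sin L_s = sin 5.40° × sin 107.0° = 0.089996.
δ = arcsin(0.089996) = +5.16°.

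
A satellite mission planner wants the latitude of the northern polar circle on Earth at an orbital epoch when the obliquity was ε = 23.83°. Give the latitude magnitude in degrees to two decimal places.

The polar circle is the lowest latitude that experiences at least one full rotation of continuous daylight at the northern-summer solstice; it lies at |φ| = 90° − ε = 90° − 23.83° = 66.17°.

66.17°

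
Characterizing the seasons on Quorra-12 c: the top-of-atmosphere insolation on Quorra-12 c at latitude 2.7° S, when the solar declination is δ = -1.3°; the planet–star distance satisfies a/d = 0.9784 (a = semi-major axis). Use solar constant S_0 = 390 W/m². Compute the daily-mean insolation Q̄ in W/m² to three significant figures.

Q̄ ≈ 119 W/m²

cos h₀ = −tan(-2.7°) tan(-1.300°) = -0.0011, h₀ = 1.5719 rad.
Bracket: h₀ sin ϕ sin δ + cos ϕ cos δ sin h₀ = 1.5719×-0.04711×-0.02269 + 0.99889×0.99974×1.00000 = 0.001680 + 0.998630 = 1.000310.
Inverse-square distance factor (a/d)² = 0.9784² = 0.957267.
Q̄ = (S_0/π) × 0.957267 × [bracket] = (390/π) × 0.957267 × 1.000310 = 118.9 W/m².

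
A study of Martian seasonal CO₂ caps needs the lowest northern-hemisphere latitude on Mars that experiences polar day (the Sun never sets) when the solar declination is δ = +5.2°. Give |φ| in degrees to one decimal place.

|φ| = 84.8°

Polar day requires cos H₀ = −tan φ tan δ ≤ −1, i.e. tan φ tan δ ≥ 1.
The boundary is |tan φ| · |tan δ| = 1, so |φ| = 90° − |δ| = 90° − 5.2° = 84.8° in the northern hemisphere.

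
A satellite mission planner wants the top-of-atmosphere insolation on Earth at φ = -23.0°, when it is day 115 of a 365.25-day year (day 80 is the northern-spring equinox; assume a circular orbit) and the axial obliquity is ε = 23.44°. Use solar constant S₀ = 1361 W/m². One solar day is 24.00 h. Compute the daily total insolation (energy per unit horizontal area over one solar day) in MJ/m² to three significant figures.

28.6 MJ/m²

Solar longitude: λ_s = 360° × (115 − 80)/365.25 = 34.497°.
sin δ = sin 23.44° × sin 34.497° = 0.22529, so δ = +13.020°.
cos H₀ = −tan(-23.0°) tan(+13.020°) = 0.0982, H₀ = 1.4725 rad.
Bracket: H₀ sin φ sin δ + cos φ cos δ sin H₀ = 1.4725×-0.39073×0.22529 + 0.92050×0.97429×0.99517 = -0.129621 + 0.892502 = 0.762881.
Q̄ = (S₀/π) × [bracket] = (1361/π) × 0.762881 = 330.50 W/m².
Daily total = Q̄ × 24.00 h × 3600 s/h = 330.50 × 24.00 × 3600 / 10⁶ = 28.56 MJ/m².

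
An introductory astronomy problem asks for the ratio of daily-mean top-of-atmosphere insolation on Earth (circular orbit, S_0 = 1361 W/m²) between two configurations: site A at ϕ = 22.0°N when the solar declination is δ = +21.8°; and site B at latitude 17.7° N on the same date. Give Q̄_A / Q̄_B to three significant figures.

— Configuration A (ϕ=+22.0°):
cos h₀ = −tan(+22.0°) tan(+21.800°) = -0.1616, h₀ = 1.7331 rad.
Bracket: h₀ sin ϕ sin δ + cos ϕ cos δ sin h₀ = 1.7331×0.37461×0.37137 + 0.92718×0.92849×0.98686 = 0.241107 + 0.849565 = 1.090672.
Q̄ = (S_0/π) × [bracket] = (1361/π) × 1.090672 = 472.50 W/m².
— Configuration B (ϕ=+17.7°):
cos h₀ = −tan(+17.7°) tan(+21.800°) = -0.1276, h₀ = 1.6988 rad.
Bracket: h₀ sin ϕ sin δ + cos ϕ cos δ sin h₀ = 1.6988×0.30403×0.37137 + 0.95266×0.92849×0.99182 = 0.191807 + 0.877300 = 1.069107.
Q̄ = (S_0/π) × [bracket] = (1361/π) × 1.069107 = 463.16 W/m².
Ratio Q̄_A / Q̄_B = 472.50 / 463.16 = 1.020.

Q̄_A / Q̄_B ≈ 1.02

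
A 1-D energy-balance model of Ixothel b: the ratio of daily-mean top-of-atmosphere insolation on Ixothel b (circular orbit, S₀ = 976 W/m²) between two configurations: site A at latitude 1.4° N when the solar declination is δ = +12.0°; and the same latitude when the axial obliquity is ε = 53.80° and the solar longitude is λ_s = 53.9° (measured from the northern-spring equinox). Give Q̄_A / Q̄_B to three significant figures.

— Configuration A (φ=+1.4°):
cos H₀ = −tan(+1.4°) tan(+12.000°) = -0.0052, H₀ = 1.5760 rad.
Bracket: H₀ sin φ sin δ + cos φ cos δ sin H₀ = 1.5760×0.02443×0.20791 + 0.99970×0.97815×0.99999 = 0.008005 + 0.977847 = 0.985852.
Q̄ = (S₀/π) × [bracket] = (976/π) × 0.985852 = 306.28 W/m².
— Configuration B (φ=+1.4°):
Solar declination: sin δ = sin ε · sin λ_s = sin 53.80° × sin 53.9° = 0.65202, so δ = +40.694°.
cos H₀ = −tan(+1.4°) tan(+40.694°) = -0.0210, H₀ = 1.5918 rad.
Bracket: H₀ sin φ sin δ + cos φ cos δ sin H₀ = 1.5918×0.02443×0.65202 + 0.99970×0.75821×0.99978 = 0.025356 + 0.757816 = 0.783172.
Q̄ = (S₀/π) × [bracket] = (976/π) × 0.783172 = 243.31 W/m².
Ratio Q̄_A / Q̄_B = 306.28 / 243.31 = 1.259.

Q̄_A / Q̄_B ≈ 1.26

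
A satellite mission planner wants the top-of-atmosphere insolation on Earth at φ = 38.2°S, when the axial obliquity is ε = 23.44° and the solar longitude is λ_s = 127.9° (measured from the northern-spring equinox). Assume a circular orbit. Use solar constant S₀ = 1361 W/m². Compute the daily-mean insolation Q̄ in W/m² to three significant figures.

Q̄ ≈ 202 W/m²

Solar declination: sin δ = sin ε · sin λ_s = sin 23.44° × sin 127.9° = 0.31389, so δ = +18.294°.
cos H₀ = −tan(-38.2°) tan(+18.294°) = 0.2602, H₀ = 1.3076 rad.
Bracket: H₀ sin φ sin δ + cos φ cos δ sin H₀ = 1.3076×-0.61841×0.31389 + 0.78586×0.94946×0.96557 = -0.253822 + 0.720453 = 0.466631.
Q̄ = (S₀/π) × [bracket] = (1361/π) × 0.466631 = 202.2 W/m².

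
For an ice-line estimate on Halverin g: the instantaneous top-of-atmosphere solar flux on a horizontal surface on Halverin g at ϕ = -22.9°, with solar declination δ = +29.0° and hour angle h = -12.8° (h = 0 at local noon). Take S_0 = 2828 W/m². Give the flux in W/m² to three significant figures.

cos θ_z = sin ϕ sin δ + cos ϕ cos δ cos h = -0.188651 + 0.785665 = 0.597014.
Flux = S_0 · cos θ_z = 2828 × 0.597014 = 1688 W/m².

1.69e+03 W/m²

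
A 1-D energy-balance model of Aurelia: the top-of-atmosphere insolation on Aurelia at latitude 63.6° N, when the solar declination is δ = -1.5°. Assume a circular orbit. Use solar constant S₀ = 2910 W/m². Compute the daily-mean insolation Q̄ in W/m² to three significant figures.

Q̄ ≈ 378 W/m²

cos H₀ = −tan(+63.6°) tan(-1.500°) = 0.0528, H₀ = 1.5180 rad.
Bracket: H₀ sin φ sin δ + cos φ cos δ sin H₀ = 1.5180×0.89571×-0.02618 + 0.44464×0.99966×0.99861 = -0.035597 + 0.443871 = 0.408274.
Q̄ = (S₀/π) × [bracket] = (2910/π) × 0.408274 = 378.2 W/m².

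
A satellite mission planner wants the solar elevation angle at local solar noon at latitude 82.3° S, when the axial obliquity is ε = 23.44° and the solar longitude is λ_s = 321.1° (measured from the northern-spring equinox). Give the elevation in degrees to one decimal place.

22.2°

Solar declination: sin δ = sin ε · sin λ_s = sin 23.44° × sin 321.1° = -0.24980, so δ = -14.465°.
At local noon the hour angle is zero, so the zenith angle equals |φ − δ| = |-82.3° − (-14.465°)| = 67.835°.
Elevation = 90° − 67.835° = 22.2°.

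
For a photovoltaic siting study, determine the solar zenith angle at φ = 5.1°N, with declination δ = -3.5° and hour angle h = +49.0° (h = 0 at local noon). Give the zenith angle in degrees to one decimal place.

cos θ_z = sin φ sin δ + cos φ cos δ cos h = -0.005427 + 0.652243 = 0.646816.
θ_z = arccos(0.646816) = 49.7°.

θ_z = 49.7°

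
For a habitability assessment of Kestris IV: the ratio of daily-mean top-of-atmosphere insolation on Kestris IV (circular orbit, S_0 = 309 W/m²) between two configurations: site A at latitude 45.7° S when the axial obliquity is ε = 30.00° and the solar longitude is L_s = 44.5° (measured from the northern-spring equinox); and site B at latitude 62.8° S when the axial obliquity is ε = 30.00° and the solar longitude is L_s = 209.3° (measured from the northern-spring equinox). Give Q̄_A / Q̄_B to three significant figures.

— Configuration A (ϕ=-45.7°):
Solar declination: sin δ = sin ε · sin L_s = sin 30.00° × sin 44.5° = 0.35045, so δ = +20.515°.
cos h₀ = −tan(-45.7°) tan(+20.515°) = 0.3834, h₀ = 1.1773 rad.
Bracket: h₀ sin ϕ sin δ + cos ϕ cos δ sin h₀ = 1.1773×-0.71569×0.35045 + 0.69842×0.93658×0.92356 = -0.295283 + 0.604125 = 0.308842.
Q̄ = (S_0/π) × [bracket] = (309/π) × 0.308842 = 30.377 W/m².
— Configuration B (ϕ=-62.8°):
Solar declination: sin δ = sin ε · sin L_s = sin 30.00° × sin 209.3° = -0.24469, so δ = -14.164°.
cos h₀ = −tan(-62.8°) tan(-14.164°) = -0.4910, h₀ = 2.0841 rad.
Bracket: h₀ sin ϕ sin δ + cos ϕ cos δ sin h₀ = 2.0841×-0.88942×-0.24469 + 0.45710×0.96960×0.87113 = 0.453567 + 0.386088 = 0.839655.
Q̄ = (S_0/π) × [bracket] = (309/π) × 0.839655 = 82.587 W/m².
Ratio Q̄_A / Q̄_B = 30.377 / 82.587 = 0.3678.

Q̄_A / Q̄_B ≈ 0.368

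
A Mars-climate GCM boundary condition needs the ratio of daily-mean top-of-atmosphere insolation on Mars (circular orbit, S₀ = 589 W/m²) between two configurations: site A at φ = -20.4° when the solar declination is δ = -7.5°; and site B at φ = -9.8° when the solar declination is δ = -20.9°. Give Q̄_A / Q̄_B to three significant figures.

— Configuration A (φ=-20.4°):
cos H₀ = −tan(-20.4°) tan(-7.500°) = -0.0490, H₀ = 1.6198 rad.
Bracket: H₀ sin φ sin δ + cos φ cos δ sin H₀ = 1.6198×-0.34857×-0.13053 + 0.93728×0.99144×0.99880 = 0.073699 + 0.928142 = 1.001841.
Q̄ = (S₀/π) × [bracket] = (589/π) × 1.001841 = 187.83 W/m².
— Configuration B (φ=-9.8°):
cos H₀ = −tan(-9.8°) tan(-20.900°) = -0.0660, H₀ = 1.6368 rad.
Bracket: H₀ sin φ sin δ + cos φ cos δ sin H₀ = 1.6368×-0.17021×-0.35674 + 0.98541×0.93420×0.99782 = 0.099388 + 0.918563 = 1.017951.
Q̄ = (S₀/π) × [bracket] = (589/π) × 1.017951 = 190.85 W/m².
Ratio Q̄_A / Q̄_B = 187.83 / 190.85 = 0.9842.

Q̄_A / Q̄_B ≈ 0.984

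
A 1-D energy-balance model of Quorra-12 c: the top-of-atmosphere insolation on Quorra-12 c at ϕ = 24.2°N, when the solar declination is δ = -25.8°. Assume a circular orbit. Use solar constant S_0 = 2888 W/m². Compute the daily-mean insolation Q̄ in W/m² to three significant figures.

cos h₀ = −tan(+24.2°) tan(-25.800°) = 0.2173, h₀ = 1.3518 rad.
Bracket: h₀ sin ϕ sin δ + cos ϕ cos δ sin h₀ = 1.3518×0.40992×-0.43523 + 0.91212×0.90032×0.97611 = -0.241174 + 0.801581 = 0.560407.
Q̄ = (S_0/π) × [bracket] = (2888/π) × 0.560407 = 515.2 W/m².

Q̄ ≈ 515 W/m²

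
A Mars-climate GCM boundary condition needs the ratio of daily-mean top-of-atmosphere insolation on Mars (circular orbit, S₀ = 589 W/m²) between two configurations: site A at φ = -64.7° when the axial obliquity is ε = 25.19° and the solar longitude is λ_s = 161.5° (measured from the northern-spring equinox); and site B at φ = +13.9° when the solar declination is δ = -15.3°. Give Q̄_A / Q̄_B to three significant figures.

— Configuration A (φ=-64.7°):
Solar declination: sin δ = sin ε · sin λ_s = sin 25.19° × sin 161.5° = 0.13505, so δ = +7.762°.
cos H₀ = −tan(-64.7°) tan(+7.762°) = 0.2883, H₀ = 1.2783 rad.
Bracket: H₀ sin φ sin δ + cos φ cos δ sin H₀ = 1.2783×-0.90408×0.13505 + 0.42736×0.99084×0.95753 = -0.156075 + 0.405462 = 0.249387.
Q̄ = (S₀/π) × [bracket] = (589/π) × 0.249387 = 46.756 W/m².
— Configuration B (φ=+13.9°):
cos H₀ = −tan(+13.9°) tan(-15.300°) = 0.0677, H₀ = 1.5030 rad.
Bracket: H₀ sin φ sin δ + cos φ cos δ sin H₀ = 1.5030×0.24023×-0.26387 + 0.97072×0.96456×0.99771 = -0.095274 + 0.934174 = 0.838900.
Q̄ = (S₀/π) × [bracket] = (589/π) × 0.838900 = 157.28 W/m².
Ratio Q̄_A / Q̄_B = 46.756 / 157.28 = 0.2973.

Q̄_A / Q̄_B ≈ 0.297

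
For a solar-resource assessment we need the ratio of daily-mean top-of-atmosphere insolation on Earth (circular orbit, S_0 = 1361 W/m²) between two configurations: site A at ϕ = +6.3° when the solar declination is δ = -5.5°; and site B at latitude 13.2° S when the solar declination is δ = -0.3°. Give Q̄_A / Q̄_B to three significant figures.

— Configuration A (ϕ=+6.3°):
cos h₀ = −tan(+6.3°) tan(-5.500°) = 0.0106, h₀ = 1.5602 rad.
Bracket: h₀ sin ϕ sin δ + cos ϕ cos δ sin h₀ = 1.5602×0.10973×-0.09585 + 0.99396×0.99540×0.99994 = -0.016410 + 0.989328 = 0.972918.
Q̄ = (S_0/π) × [bracket] = (1361/π) × 0.972918 = 421.49 W/m².
— Configuration B (ϕ=-13.2°):
cos h₀ = −tan(-13.2°) tan(-0.300°) = -0.0012, h₀ = 1.5720 rad.
Bracket: h₀ sin ϕ sin δ + cos ϕ cos δ sin h₀ = 1.5720×-0.22835×-0.00524 + 0.97358×0.99999×1.00000 = 0.001881 + 0.973570 = 0.975451.
Q̄ = (S_0/π) × [bracket] = (1361/π) × 0.975451 = 422.58 W/m².
Ratio Q̄_A / Q̄_B = 421.49 / 422.58 = 0.9974.

Q̄_A / Q̄_B ≈ 0.997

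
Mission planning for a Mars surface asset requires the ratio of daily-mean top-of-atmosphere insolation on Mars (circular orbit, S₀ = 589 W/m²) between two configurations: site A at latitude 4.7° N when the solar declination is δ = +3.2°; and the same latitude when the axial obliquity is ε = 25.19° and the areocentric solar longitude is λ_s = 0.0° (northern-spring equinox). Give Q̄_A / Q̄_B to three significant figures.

— Configuration A (φ=+4.7°):
cos H₀ = −tan(+4.7°) tan(+3.200°) = -0.0046, H₀ = 1.5754 rad.
Bracket: H₀ sin φ sin δ + cos φ cos δ sin H₀ = 1.5754×0.08194×0.05582 + 0.99664×0.99844×0.99999 = 0.007206 + 0.995075 = 1.002281.
Q̄ = (S₀/π) × [bracket] = (589/π) × 1.002281 = 187.91 W/m².
— Configuration B (φ=+4.7°):
sin δ = sin 25.19° × sin 0.0° = 0.00000, so δ = +0.000°.
cos H₀ = −tan(+4.7°) tan(+0.000°) = -0.0000, H₀ = 1.5708 rad.
Bracket: H₀ sin φ sin δ + cos φ cos δ sin H₀ = 1.5708×0.08194×0.00000 + 0.99664×1.00000×1.00000 = 0.000000 + 0.996640 = 0.996640.
Q̄ = (S₀/π) × [bracket] = (589/π) × 0.996640 = 186.85 W/m².
Ratio Q̄_A / Q̄_B = 187.91 / 186.85 = 1.006.

Q̄_A / Q̄_B ≈ 1.01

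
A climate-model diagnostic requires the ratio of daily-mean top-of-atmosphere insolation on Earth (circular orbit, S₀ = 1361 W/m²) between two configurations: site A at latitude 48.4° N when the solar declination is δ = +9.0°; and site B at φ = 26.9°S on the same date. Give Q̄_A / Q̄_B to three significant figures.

Q̄_A / Q̄_B ≈ 1.10

— Configuration A (φ=+48.4°):
cos H₀ = −tan(+48.4°) tan(+9.000°) = -0.1784, H₀ = 1.7501 rad.
Bracket: H₀ sin φ sin δ + cos φ cos δ sin H₀ = 1.7501×0.74780×0.15643 + 0.66393×0.98769×0.98396 = 0.204724 + 0.645239 = 0.849963.
Q̄ = (S₀/π) × [bracket] = (1361/π) × 0.849963 = 368.22 W/m².
— Configuration B (φ=-26.9°):
cos H₀ = −tan(-26.9°) tan(+9.000°) = 0.0804, H₀ = 1.4904 rad.
Bracket: H₀ sin φ sin δ + cos φ cos δ sin H₀ = 1.4904×-0.45243×0.15643 + 0.89180×0.98769×0.99677 = -0.105481 + 0.877977 = 0.772496.
Q̄ = (S₀/π) × [bracket] = (1361/π) × 0.772496 = 334.66 W/m².
Ratio Q̄_A / Q̄_B = 368.22 / 334.66 = 1.100.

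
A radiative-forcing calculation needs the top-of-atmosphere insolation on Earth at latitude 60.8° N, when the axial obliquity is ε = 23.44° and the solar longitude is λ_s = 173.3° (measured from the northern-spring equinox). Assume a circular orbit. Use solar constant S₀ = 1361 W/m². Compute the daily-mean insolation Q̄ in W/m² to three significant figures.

Solar declination: sin δ = sin ε · sin λ_s = sin 23.44° × sin 173.3° = 0.04641, so δ = +2.660°.
cos H₀ = −tan(+60.8°) tan(+2.660°) = -0.0831, H₀ = 1.6540 rad.
Bracket: H₀ sin φ sin δ + cos φ cos δ sin H₀ = 1.6540×0.87292×0.04641 + 0.48786×0.99892×0.99654 = 0.067007 + 0.485647 = 0.552654.
Q̄ = (S₀/π) × [bracket] = (1361/π) × 0.552654 = 239.4 W/m².

Q̄ ≈ 239 W/m²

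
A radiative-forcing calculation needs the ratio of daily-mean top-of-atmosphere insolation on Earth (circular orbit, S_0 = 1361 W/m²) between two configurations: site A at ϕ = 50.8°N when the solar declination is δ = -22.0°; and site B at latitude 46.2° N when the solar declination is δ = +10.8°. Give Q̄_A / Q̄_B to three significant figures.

Q̄_A / Q̄_B ≈ 0.225

— Configuration A (ϕ=+50.8°):
cos h₀ = −tan(+50.8°) tan(-22.000°) = 0.4954, h₀ = 1.0525 rad.
Bracket: h₀ sin ϕ sin δ + cos ϕ cos δ sin h₀ = 1.0525×0.77494×-0.37461 + 0.63203×0.92718×0.86867 = -0.305541 + 0.509045 = 0.203504.
Q̄ = (S_0/π) × [bracket] = (1361/π) × 0.203504 = 88.162 W/m².
— Configuration B (ϕ=+46.2°):
cos h₀ = −tan(+46.2°) tan(+10.800°) = -0.1989, h₀ = 1.7711 rad.
Bracket: h₀ sin ϕ sin δ + cos ϕ cos δ sin h₀ = 1.7711×0.72176×0.18738 + 0.69214×0.98229×0.98002 = 0.239530 + 0.666298 = 0.905828.
Q̄ = (S_0/π) × [bracket] = (1361/π) × 0.905828 = 392.42 W/m².
Ratio Q̄_A / Q̄_B = 88.162 / 392.42 = 0.2247.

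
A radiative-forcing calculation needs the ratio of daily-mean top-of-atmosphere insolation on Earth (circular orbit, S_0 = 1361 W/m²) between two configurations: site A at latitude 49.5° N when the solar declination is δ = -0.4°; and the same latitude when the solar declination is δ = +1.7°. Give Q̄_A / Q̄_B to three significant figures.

— Configuration A (ϕ=+49.5°):
cos h₀ = −tan(+49.5°) tan(-0.400°) = 0.0082, h₀ = 1.5626 rad.
Bracket: h₀ sin ϕ sin δ + cos ϕ cos δ sin h₀ = 1.5626×0.76041×-0.00698 + 0.64945×0.99998×0.99997 = -0.008294 + 0.649418 = 0.641124.
Q̄ = (S_0/π) × [bracket] = (1361/π) × 0.641124 = 277.75 W/m².
— Configuration B (ϕ=+49.5°):
cos h₀ = −tan(+49.5°) tan(+1.700°) = -0.0348, h₀ = 1.6056 rad.
Bracket: h₀ sin ϕ sin δ + cos ϕ cos δ sin h₀ = 1.6056×0.76041×0.02967 + 0.64945×0.99956×0.99940 = 0.036225 + 0.648775 = 0.685000.
Q̄ = (S_0/π) × [bracket] = (1361/π) × 0.685000 = 296.76 W/m².
Ratio Q̄_A / Q̄_B = 277.75 / 296.76 = 0.9359.

Q̄_A / Q̄_B ≈ 0.936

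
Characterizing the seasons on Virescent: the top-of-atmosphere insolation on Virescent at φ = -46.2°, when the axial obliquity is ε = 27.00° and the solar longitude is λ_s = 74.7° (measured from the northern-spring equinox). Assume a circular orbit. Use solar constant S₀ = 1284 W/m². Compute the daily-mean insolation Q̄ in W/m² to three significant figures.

Solar declination: sin δ = sin ε · sin λ_s = sin 27.00° × sin 74.7° = 0.43790, so δ = +25.970°.
cos H₀ = −tan(-46.2°) tan(+25.970°) = 0.5079, H₀ = 1.0380 rad.
Bracket: H₀ sin φ sin δ + cos φ cos δ sin H₀ = 1.0380×-0.72176×0.43790 + 0.69214×0.89902×0.86140 = -0.328069 + 0.536004 = 0.207935.
Q̄ = (S₀/π) × [bracket] = (1284/π) × 0.207935 = 84.99 W/m².

Q̄ ≈ 85.0 W/m²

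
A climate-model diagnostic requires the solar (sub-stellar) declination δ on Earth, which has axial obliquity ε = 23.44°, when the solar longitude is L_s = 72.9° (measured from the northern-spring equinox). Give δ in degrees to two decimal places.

δ = +22.35°

sin δ = sin ε · sin L_s = sin 23.44° × sin 72.9° = 0.380203.
δ = arcsin(0.380203) = +22.35°.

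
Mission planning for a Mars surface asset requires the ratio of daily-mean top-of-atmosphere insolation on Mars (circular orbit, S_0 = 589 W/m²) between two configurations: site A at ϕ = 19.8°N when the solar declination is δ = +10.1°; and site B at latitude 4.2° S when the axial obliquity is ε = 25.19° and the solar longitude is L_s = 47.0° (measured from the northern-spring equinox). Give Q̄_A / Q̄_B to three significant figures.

— Configuration A (ϕ=+19.8°):
cos h₀ = −tan(+19.8°) tan(+10.100°) = -0.0641, h₀ = 1.6350 rad.
Bracket: h₀ sin ϕ sin δ + cos ϕ cos δ sin h₀ = 1.6350×0.33874×0.17537 + 0.94088×0.98450×0.99794 = 0.097127 + 0.924388 = 1.021515.
Q̄ = (S_0/π) × [bracket] = (589/π) × 1.021515 = 191.52 W/m².
— Configuration B (ϕ=-4.2°):
Solar declination: sin δ = sin ε · sin L_s = sin 25.19° × sin 47.0° = 0.31128, so δ = +18.136°.
cos h₀ = −tan(-4.2°) tan(+18.136°) = 0.0241, h₀ = 1.5467 rad.
Bracket: h₀ sin ϕ sin δ + cos ϕ cos δ sin h₀ = 1.5467×-0.07324×0.31128 + 0.99731×0.95032×0.99971 = -0.035262 + 0.947489 = 0.912227.
Q̄ = (S_0/π) × [bracket] = (589/π) × 0.912227 = 171.03 W/m².
Ratio Q̄_A / Q̄_B = 191.52 / 171.03 = 1.120.

Q̄_A / Q̄_B ≈ 1.12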